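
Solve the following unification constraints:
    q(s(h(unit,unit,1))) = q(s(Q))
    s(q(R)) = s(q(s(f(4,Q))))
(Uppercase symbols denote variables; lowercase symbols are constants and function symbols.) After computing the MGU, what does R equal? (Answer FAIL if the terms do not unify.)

Decompose q/1: s(h(unit,unit,1)) = s(Q).
Decompose s/1: h(unit,unit,1) = Q.
Bind Q := h(unit,unit,1); substituting into the remaining equation gives: s(q(R)) = s(q(s(f(4,h(unit,unit,1))))).
Decompose s/1: q(R) = q(s(f(4,h(unit,unit,1)))).
Decompose q/1: R = s(f(4,h(unit,unit,1))).
Bind R := s(f(4,h(unit,unit,1))).
MGU = { Q := h(unit,unit,1), R := s(f(4,h(unit,unit,1))) }, so R := s(f(4,h(unit,unit,1))).

s(f(4,h(unit,unit,1)))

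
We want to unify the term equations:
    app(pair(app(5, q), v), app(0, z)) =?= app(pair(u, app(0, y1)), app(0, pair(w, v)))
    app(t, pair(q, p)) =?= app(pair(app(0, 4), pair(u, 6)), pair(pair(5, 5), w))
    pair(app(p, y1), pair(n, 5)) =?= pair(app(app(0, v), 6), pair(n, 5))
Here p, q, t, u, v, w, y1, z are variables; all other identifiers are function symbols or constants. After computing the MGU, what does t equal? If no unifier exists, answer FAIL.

Decompose app/2: pair(app(5, q), v) =?= pair(u, app(0, y1)),  app(0, z) =?= app(0, pair(w, v)).
Decompose pair/2: app(5, q) =?= u,  v =?= app(0, y1).
Bind u := app(5, q); substituting into the one remaining equation that mentions u gives: app(t, pair(q, p)) =?= app(pair(app(0, 4), pair(app(5, q), 6)), pair(pair(5, 5), w)).
Bind v := app(0, y1); substituting into the 2 remaining equations that mention v gives: app(0, z) =?= app(0, pair(w, app(0, y1))),  pair(app(p, y1), pair(n, 5)) =?= pair(app(app(0, app(0, y1)), 6), pair(n, 5)).
Decompose app/2: 0 =?= 0,  z =?= pair(w, app(0, y1)).
Delete trivial equation 0 =?= 0.
Bind z := pair(w, app(0, y1)); no other remaining equation mentions z.
Decompose app/2: t =?= pair(app(0, 4), pair(app(5, q), 6)),  pair(q, p) =?= pair(pair(5, 5), w).
Bind t := pair(app(0, 4), pair(app(5, q), 6)); no other remaining equation mentions t.
Decompose pair/2: q =?= pair(5, 5),  p =?= w.
Bind q := pair(5, 5); no other remaining equation mentions q. Substituting into the earlier bindings gives u := app(5, pair(5, 5)), t := pair(app(0, 4), pair(app(5, pair(5, 5)), 6)).
Bind p := w; substituting into the remaining equation gives: pair(app(w, y1), pair(n, 5)) =?= pair(app(app(0, app(0, y1)), 6), pair(n, 5)).
Decompose pair/2: app(w, y1) =?= app(app(0, app(0, y1)), 6),  pair(n, 5) =?= pair(n, 5).
Decompose app/2: w =?= app(0, app(0, y1)),  y1 =?= 6.
Bind w := app(0, app(0, y1)); no other remaining equation mentions w. Substituting into the earlier bindings gives z := pair(app(0, app(0, y1)), app(0, y1)), p := app(0, app(0, y1)).
Bind y1 := 6; no other remaining equation mentions y1. Substituting into the earlier bindings gives v := app(0, 6), z := pair(app(0, app(0, 6)), app(0, 6)), p := app(0, app(0, 6)), w := app(0, app(0, 6)).
Delete trivial equation pair(n, 5) =?= pair(n, 5).
MGU = { u -> app(5, pair(5, 5)), v -> app(0, 6), z -> pair(app(0, app(0, 6)), app(0, 6)), t -> pair(app(0, 4), pair(app(5, pair(5, 5)), 6)), q -> pair(5, 5), p -> app(0, app(0, 6)), w -> app(0, app(0, 6)), y1 -> 6 }, so t -> pair(app(0, 4), pair(app(5, pair(5, 5)), 6)).

pair(app(0, 4), pair(app(5, pair(5, 5)), 6))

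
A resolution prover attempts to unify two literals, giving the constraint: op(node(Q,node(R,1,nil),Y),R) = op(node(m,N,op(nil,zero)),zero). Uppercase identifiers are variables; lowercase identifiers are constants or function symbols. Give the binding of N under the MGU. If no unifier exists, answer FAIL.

node(zero,1,nil)

Decompose op/2: node(Q,node(R,1,nil),Y) = node(m,N,op(nil,zero)),  R = zero.
Decompose node/3: Q = m,  node(R,1,nil) = N,  Y = op(nil,zero).
Bind Q := m; no other remaining equation mentions Q.
Bind N := node(R,1,nil); no other remaining equation mentions N.
Bind Y := op(nil,zero); no other remaining equation mentions Y.
Bind R := zero. Substituting into the earlier binding gives N := node(zero,1,nil).
MGU = { Q ↦ m, N ↦ node(zero,1,nil), Y ↦ op(nil,zero), R ↦ zero }, so N ↦ node(zero,1,nil).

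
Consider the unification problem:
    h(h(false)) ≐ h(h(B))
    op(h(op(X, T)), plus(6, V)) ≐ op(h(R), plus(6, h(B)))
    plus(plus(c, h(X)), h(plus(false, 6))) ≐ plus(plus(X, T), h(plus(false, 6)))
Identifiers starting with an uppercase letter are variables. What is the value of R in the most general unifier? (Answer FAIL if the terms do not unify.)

op(c, h(c))

Decompose h/1: h(false) ≐ h(B).
Decompose h/1: false ≐ B.
Bind B := false; substituting into the one remaining equation that mentions B gives: op(h(op(X, T)), plus(6, V)) ≐ op(h(R), plus(6, h(false))).
Decompose op/2: h(op(X, T)) ≐ h(R),  plus(6, V) ≐ plus(6, h(false)).
Decompose h/1: op(X, T) ≐ R.
Bind R := op(X, T); no other remaining equation mentions R.
Decompose plus/2: 6 ≐ 6,  V ≐ h(false).
Delete trivial equation 6 ≐ 6.
Bind V := h(false); no other remaining equation mentions V.
Decompose plus/2: plus(c, h(X)) ≐ plus(X, T),  h(plus(false, 6)) ≐ h(plus(false, 6)).
Decompose plus/2: c ≐ X,  h(X) ≐ T.
Bind X := c; substituting into the one remaining equation that mentions X gives: h(c) ≐ T. Substituting into the earlier binding gives R := op(c, T).
Bind T := h(c); no other remaining equation mentions T. Substituting into the earlier binding gives R := op(c, h(c)).
Delete trivial equation h(plus(false, 6)) ≐ h(plus(false, 6)).
MGU = { B ↦ false, R ↦ op(c, h(c)), V ↦ h(false), X ↦ c, T ↦ h(c) }, so R ↦ op(c, h(c)).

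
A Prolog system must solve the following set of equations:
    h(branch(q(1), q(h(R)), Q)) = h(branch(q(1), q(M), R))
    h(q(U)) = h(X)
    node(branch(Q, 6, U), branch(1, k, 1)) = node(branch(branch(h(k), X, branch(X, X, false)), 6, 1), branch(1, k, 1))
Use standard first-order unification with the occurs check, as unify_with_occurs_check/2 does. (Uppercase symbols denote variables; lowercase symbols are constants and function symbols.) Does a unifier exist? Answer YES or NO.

YES

Decompose h/1: branch(q(1), q(h(R)), Q) = branch(q(1), q(M), R).
Decompose branch/3: q(1) = q(1),  q(h(R)) = q(M),  Q = R.
Delete trivial equation q(1) = q(1).
Decompose q/1: h(R) = M.
Bind M := h(R); no other remaining equation mentions M.
Bind Q := R; substituting into the one remaining equation that mentions Q gives: node(branch(R, 6, U), branch(1, k, 1)) = node(branch(branch(h(k), X, branch(X, X, false)), 6, 1), branch(1, k, 1)).
Decompose h/1: q(U) = X.
Bind X := q(U); substituting into the remaining equation gives: node(branch(R, 6, U), branch(1, k, 1)) = node(branch(branch(h(k), q(U), branch(q(U), q(U), false)), 6, 1), branch(1, k, 1)).
Decompose node/2: branch(R, 6, U) = branch(branch(h(k), q(U), branch(q(U), q(U), false)), 6, 1),  branch(1, k, 1) = branch(1, k, 1).
Decompose branch/3: R = branch(h(k), q(U), branch(q(U), q(U), false)),  6 = 6,  U = 1.
Bind R := branch(h(k), q(U), branch(q(U), q(U), false)); no other remaining equation mentions R. Substituting into the earlier bindings gives M := h(branch(h(k), q(U), branch(q(U), q(U), false))), Q := branch(h(k), q(U), branch(q(U), q(U), false)).
Delete trivial equation 6 = 6.
Bind U := 1; no other remaining equation mentions U. Substituting into the earlier bindings gives M := h(branch(h(k), q(1), branch(q(1), q(1), false))), Q := branch(h(k), q(1), branch(q(1), q(1), false)), X := q(1), R := branch(h(k), q(1), branch(q(1), q(1), false)).
Delete trivial equation branch(1, k, 1) = branch(1, k, 1).
No equations remain and no clash or occurs-check failure arose, so a unifier exists.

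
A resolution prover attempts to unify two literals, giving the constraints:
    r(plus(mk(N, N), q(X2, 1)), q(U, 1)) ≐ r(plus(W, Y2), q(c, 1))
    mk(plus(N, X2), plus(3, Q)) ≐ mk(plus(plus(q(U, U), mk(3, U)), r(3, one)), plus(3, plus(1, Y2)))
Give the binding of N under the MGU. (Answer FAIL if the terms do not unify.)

Decompose r/2: plus(mk(N, N), q(X2, 1)) ≐ plus(W, Y2),  q(U, 1) ≐ q(c, 1).
Decompose plus/2: mk(N, N) ≐ W,  q(X2, 1) ≐ Y2.
Bind W := mk(N, N); no other remaining equation mentions W.
Bind Y2 := q(X2, 1); substituting into the one remaining equation that mentions Y2 gives: mk(plus(N, X2), plus(3, Q)) ≐ mk(plus(plus(q(U, U), mk(3, U)), r(3, one)), plus(3, plus(1, q(X2, 1)))).
Decompose q/2: U ≐ c,  1 ≐ 1.
Bind U := c; substituting into the one remaining equation that mentions U gives: mk(plus(N, X2), plus(3, Q)) ≐ mk(plus(plus(q(c, c), mk(3, c)), r(3, one)), plus(3, plus(1, q(X2, 1)))).
Delete trivial equation 1 ≐ 1.
Decompose mk/2: plus(N, X2) ≐ plus(plus(q(c, c), mk(3, c)), r(3, one)),  plus(3, Q) ≐ plus(3, plus(1, q(X2, 1))).
Decompose plus/2: N ≐ plus(q(c, c), mk(3, c)),  X2 ≐ r(3, one).
Bind N := plus(q(c, c), mk(3, c)); no other remaining equation mentions N. Substituting into the earlier binding gives W := mk(plus(q(c, c), mk(3, c)), plus(q(c, c), mk(3, c))).
Bind X2 := r(3, one); substituting into the remaining equation gives: plus(3, Q) ≐ plus(3, plus(1, q(r(3, one), 1))). Substituting into the earlier binding gives Y2 := q(r(3, one), 1).
Decompose plus/2: 3 ≐ 3,  Q ≐ plus(1, q(r(3, one), 1)).
Delete trivial equation 3 ≐ 3.
Bind Q := plus(1, q(r(3, one), 1)).
MGU = { W ↦ mk(plus(q(c, c), mk(3, c)), plus(q(c, c), mk(3, c))), Y2 ↦ q(r(3, one), 1), U ↦ c, N ↦ plus(q(c, c), mk(3, c)), X2 ↦ r(3, one), Q ↦ plus(1, q(r(3, one), 1)) }, so N ↦ plus(q(c, c), mk(3, c)).

plus(q(c, c), mk(3, c))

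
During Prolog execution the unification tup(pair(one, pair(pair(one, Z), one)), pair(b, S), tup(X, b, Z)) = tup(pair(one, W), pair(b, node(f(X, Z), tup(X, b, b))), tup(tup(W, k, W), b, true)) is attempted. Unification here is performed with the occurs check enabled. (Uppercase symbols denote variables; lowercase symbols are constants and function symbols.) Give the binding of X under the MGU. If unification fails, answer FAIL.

tup(pair(pair(one, true), one), k, pair(pair(one, true), one))

Decompose tup/3: pair(one, pair(pair(one, Z), one)) = pair(one, W),  pair(b, S) = pair(b, node(f(X, Z), tup(X, b, b))),  tup(X, b, Z) = tup(tup(W, k, W), b, true).
Decompose pair/2: one = one,  pair(pair(one, Z), one) = W.
Delete trivial equation one = one.
Bind W := pair(pair(one, Z), one); substituting into the one remaining equation that mentions W gives: tup(X, b, Z) = tup(tup(pair(pair(one, Z), one), k, pair(pair(one, Z), one)), b, true).
Decompose pair/2: b = b,  S = node(f(X, Z), tup(X, b, b)).
Delete trivial equation b = b.
Bind S := node(f(X, Z), tup(X, b, b)); no other remaining equation mentions S.
Decompose tup/3: X = tup(pair(pair(one, Z), one), k, pair(pair(one, Z), one)),  b = b,  Z = true.
Bind X := tup(pair(pair(one, Z), one), k, pair(pair(one, Z), one)); no other remaining equation mentions X. Substituting into the earlier binding gives S := node(f(tup(pair(pair(one, Z), one), k, pair(pair(one, Z), one)), Z), tup(tup(pair(pair(one, Z), one), k, pair(pair(one, Z), one)), b, b)).
Delete trivial equation b = b.
Bind Z := true. Substituting into the earlier bindings gives W := pair(pair(one, true), one), S := node(f(tup(pair(pair(one, true), one), k, pair(pair(one, true), one)), true), tup(tup(pair(pair(one, true), one), k, pair(pair(one, true), one)), b, b)), X := tup(pair(pair(one, true), one), k, pair(pair(one, true), one)).
MGU = { W -> pair(pair(one, true), one), S -> node(f(tup(pair(pair(one, true), one), k, pair(pair(one, true), one)), true), tup(tup(pair(pair(one, true), one), k, pair(pair(one, true), one)), b, b)), X -> tup(pair(pair(one, true), one), k, pair(pair(one, true), one)), Z -> true }, so X -> tup(pair(pair(one, true), one), k, pair(pair(one, true), one)).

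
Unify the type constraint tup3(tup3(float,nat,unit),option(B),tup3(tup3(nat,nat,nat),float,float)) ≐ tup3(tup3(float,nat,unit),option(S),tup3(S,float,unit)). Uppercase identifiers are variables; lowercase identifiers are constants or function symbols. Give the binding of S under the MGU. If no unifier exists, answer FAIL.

Decompose tup3/3: tup3(float,nat,unit) ≐ tup3(float,nat,unit),  option(B) ≐ option(S),  tup3(tup3(nat,nat,nat),float,float) ≐ tup3(S,float,unit).
Delete trivial equation tup3(float,nat,unit) ≐ tup3(float,nat,unit).
Decompose option/1: B ≐ S.
Bind B := S; no other remaining equation mentions B.
Decompose tup3/3: tup3(nat,nat,nat) ≐ S,  float ≐ float,  float ≐ unit.
Bind S := tup3(nat,nat,nat); no other remaining equation mentions S. Substituting into the earlier binding gives B := tup3(nat,nat,nat).
Delete trivial equation float ≐ float.
Clash: constants float and unit differ; no unifier exists.

FAIL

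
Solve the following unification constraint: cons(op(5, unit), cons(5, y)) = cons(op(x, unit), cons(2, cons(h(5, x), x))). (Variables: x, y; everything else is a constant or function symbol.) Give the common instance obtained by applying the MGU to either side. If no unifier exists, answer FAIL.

Decompose cons/2: op(5, unit) = op(x, unit),  cons(5, y) = cons(2, cons(h(5, x), x)).
Decompose op/2: 5 = x,  unit = unit.
Bind x := 5; substituting into the one remaining equation that mentions x gives: cons(5, y) = cons(2, cons(h(5, 5), 5)).
Delete trivial equation unit = unit.
Decompose cons/2: 5 = 2,  y = cons(h(5, 5), 5).
Clash: constants 5 and 2 differ; no unifier exists.

FAIL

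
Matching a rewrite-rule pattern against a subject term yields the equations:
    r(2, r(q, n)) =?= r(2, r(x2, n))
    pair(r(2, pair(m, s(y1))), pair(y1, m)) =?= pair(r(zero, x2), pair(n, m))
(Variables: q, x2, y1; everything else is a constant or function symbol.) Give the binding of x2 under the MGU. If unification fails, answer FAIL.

Decompose r/2: 2 =?= 2,  r(q, n) =?= r(x2, n).
Delete trivial equation 2 =?= 2.
Decompose r/2: q =?= x2,  n =?= n.
Bind q := x2; no other remaining equation mentions q.
Delete trivial equation n =?= n.
Decompose pair/2: r(2, pair(m, s(y1))) =?= r(zero, x2),  pair(y1, m) =?= pair(n, m).
Decompose r/2: 2 =?= zero,  pair(m, s(y1)) =?= x2.
Clash: constants 2 and zero differ; no unifier exists.

FAIL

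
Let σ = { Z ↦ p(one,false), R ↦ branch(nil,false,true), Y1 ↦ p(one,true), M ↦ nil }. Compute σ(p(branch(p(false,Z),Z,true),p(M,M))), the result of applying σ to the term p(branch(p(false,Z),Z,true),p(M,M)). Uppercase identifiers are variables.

Replace each occurrence of Z with p(one,false).
Replace each occurrence of M with nil.
Result: p(branch(p(false,p(one,false)),p(one,false),true),p(nil,nil)).

p(branch(p(false,p(one,false)),p(one,false),true),p(nil,nil))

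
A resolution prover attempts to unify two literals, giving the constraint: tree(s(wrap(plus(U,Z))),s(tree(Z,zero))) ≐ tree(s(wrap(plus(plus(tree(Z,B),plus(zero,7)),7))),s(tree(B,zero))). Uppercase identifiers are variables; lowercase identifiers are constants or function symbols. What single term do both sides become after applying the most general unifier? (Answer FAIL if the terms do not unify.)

tree(s(wrap(plus(plus(tree(7,7),plus(zero,7)),7))),s(tree(7,zero)))

Decompose tree/2: s(wrap(plus(U,Z))) ≐ s(wrap(plus(plus(tree(Z,B),plus(zero,7)),7))),  s(tree(Z,zero)) ≐ s(tree(B,zero)).
Decompose s/1: wrap(plus(U,Z)) ≐ wrap(plus(plus(tree(Z,B),plus(zero,7)),7)).
Decompose wrap/1: plus(U,Z) ≐ plus(plus(tree(Z,B),plus(zero,7)),7).
Decompose plus/2: U ≐ plus(tree(Z,B),plus(zero,7)),  Z ≐ 7.
Bind U := plus(tree(Z,B),plus(zero,7)); no other remaining equation mentions U.
Bind Z := 7; substituting into the remaining equation gives: s(tree(7,zero)) ≐ s(tree(B,zero)). Substituting into the earlier binding gives U := plus(tree(7,B),plus(zero,7)).
Decompose s/1: tree(7,zero) ≐ tree(B,zero).
Decompose tree/2: 7 ≐ B,  zero ≐ zero.
Bind B := 7; no other remaining equation mentions B. Substituting into the earlier binding gives U := plus(tree(7,7),plus(zero,7)).
Delete trivial equation zero ≐ zero.
Applying the MGU to either side gives tree(s(wrap(plus(plus(tree(7,7),plus(zero,7)),7))),s(tree(7,zero))).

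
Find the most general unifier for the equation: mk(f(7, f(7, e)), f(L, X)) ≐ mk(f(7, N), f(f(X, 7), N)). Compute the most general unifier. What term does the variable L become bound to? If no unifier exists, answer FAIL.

f(f(7, e), 7)

Decompose mk/2: f(7, f(7, e)) ≐ f(7, N),  f(L, X) ≐ f(f(X, 7), N).
Decompose f/2: 7 ≐ 7,  f(7, e) ≐ N.
Delete trivial equation 7 ≐ 7.
Bind N := f(7, e); substituting into the remaining equation gives: f(L, X) ≐ f(f(X, 7), f(7, e)).
Decompose f/2: L ≐ f(X, 7),  X ≐ f(7, e).
Bind L := f(X, 7); no other remaining equation mentions L.
Bind X := f(7, e). Substituting into the earlier binding gives L := f(f(7, e), 7).
MGU = { N := f(7, e), L := f(f(7, e), 7), X := f(7, e) }, so L := f(f(7, e), 7).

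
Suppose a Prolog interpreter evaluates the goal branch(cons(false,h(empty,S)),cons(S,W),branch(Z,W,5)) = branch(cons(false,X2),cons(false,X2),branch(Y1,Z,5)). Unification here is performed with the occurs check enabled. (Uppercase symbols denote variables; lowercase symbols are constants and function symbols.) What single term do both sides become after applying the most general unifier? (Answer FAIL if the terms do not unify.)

Decompose branch/3: cons(false,h(empty,S)) = cons(false,X2),  cons(S,W) = cons(false,X2),  branch(Z,W,5) = branch(Y1,Z,5).
Decompose cons/2: false = false,  h(empty,S) = X2.
Delete trivial equation false = false.
Bind X2 := h(empty,S); substituting into the one remaining equation that mentions X2 gives: cons(S,W) = cons(false,h(empty,S)).
Decompose cons/2: S = false,  W = h(empty,S).
Bind S := false; substituting into the one remaining equation that mentions S gives: W = h(empty,false). Substituting into the earlier binding gives X2 := h(empty,false).
Bind W := h(empty,false); substituting into the remaining equation gives: branch(Z,h(empty,false),5) = branch(Y1,Z,5).
Decompose branch/3: Z = Y1,  h(empty,false) = Z,  5 = 5.
Bind Z := Y1; substituting into the one remaining equation that mentions Z gives: h(empty,false) = Y1.
Bind Y1 := h(empty,false); no other remaining equation mentions Y1. Substituting into the earlier binding gives Z := h(empty,false).
Delete trivial equation 5 = 5.
Applying the MGU to either side gives branch(cons(false,h(empty,false)),cons(false,h(empty,false)),branch(h(empty,false),h(empty,false),5)).

branch(cons(false,h(empty,false)),cons(false,h(empty,false)),branch(h(empty,false),h(empty,false),5))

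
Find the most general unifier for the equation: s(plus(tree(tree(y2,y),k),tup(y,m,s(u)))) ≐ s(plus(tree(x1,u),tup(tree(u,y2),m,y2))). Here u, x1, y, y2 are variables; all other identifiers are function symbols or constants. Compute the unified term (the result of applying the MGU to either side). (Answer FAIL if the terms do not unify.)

s(plus(tree(tree(s(k),tree(k,s(k))),k),tup(tree(k,s(k)),m,s(k))))

Decompose s/1: plus(tree(tree(y2,y),k),tup(y,m,s(u))) ≐ plus(tree(x1,u),tup(tree(u,y2),m,y2)).
Decompose plus/2: tree(tree(y2,y),k) ≐ tree(x1,u),  tup(y,m,s(u)) ≐ tup(tree(u,y2),m,y2).
Decompose tree/2: tree(y2,y) ≐ x1,  k ≐ u.
Bind x1 := tree(y2,y); no other remaining equation mentions x1.
Bind u := k; substituting into the remaining equation gives: tup(y,m,s(k)) ≐ tup(tree(k,y2),m,y2).
Decompose tup/3: y ≐ tree(k,y2),  m ≐ m,  s(k) ≐ y2.
Bind y := tree(k,y2); no other remaining equation mentions y. Substituting into the earlier binding gives x1 := tree(y2,tree(k,y2)).
Delete trivial equation m ≐ m.
Bind y2 := s(k). Substituting into the earlier bindings gives x1 := tree(s(k),tree(k,s(k))), y := tree(k,s(k)).
Applying the MGU to either side gives s(plus(tree(tree(s(k),tree(k,s(k))),k),tup(tree(k,s(k)),m,s(k)))).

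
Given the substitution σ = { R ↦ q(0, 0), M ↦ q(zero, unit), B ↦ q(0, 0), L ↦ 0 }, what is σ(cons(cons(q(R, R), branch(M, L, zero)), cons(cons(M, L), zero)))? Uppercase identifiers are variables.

Replace each occurrence of R with q(0, 0).
Replace each occurrence of M with q(zero, unit).
Replace each occurrence of L with 0.
Result: cons(cons(q(q(0, 0), q(0, 0)), branch(q(zero, unit), 0, zero)), cons(cons(q(zero, unit), 0), zero)).

cons(cons(q(q(0, 0), q(0, 0)), branch(q(zero, unit), 0, zero)), cons(cons(q(zero, unit), 0), zero))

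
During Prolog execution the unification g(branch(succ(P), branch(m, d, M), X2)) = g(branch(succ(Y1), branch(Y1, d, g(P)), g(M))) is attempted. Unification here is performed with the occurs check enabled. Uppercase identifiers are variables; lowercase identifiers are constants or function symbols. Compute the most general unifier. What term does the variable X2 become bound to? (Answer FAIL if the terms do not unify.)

Decompose g/1: branch(succ(P), branch(m, d, M), X2) = branch(succ(Y1), branch(Y1, d, g(P)), g(M)).
Decompose branch/3: succ(P) = succ(Y1),  branch(m, d, M) = branch(Y1, d, g(P)),  X2 = g(M).
Decompose succ/1: P = Y1.
Bind P := Y1; substituting into the one remaining equation that mentions P gives: branch(m, d, M) = branch(Y1, d, g(Y1)).
Decompose branch/3: m = Y1,  d = d,  M = g(Y1).
Bind Y1 := m; substituting into the one remaining equation that mentions Y1 gives: M = g(m). Substituting into the earlier binding gives P := m.
Delete trivial equation d = d.
Bind M := g(m); substituting into the remaining equation gives: X2 = g(g(m)).
Bind X2 := g(g(m)).
MGU = { P = m, Y1 = m, M = g(m), X2 = g(g(m)) }, so X2 = g(g(m)).

g(g(m))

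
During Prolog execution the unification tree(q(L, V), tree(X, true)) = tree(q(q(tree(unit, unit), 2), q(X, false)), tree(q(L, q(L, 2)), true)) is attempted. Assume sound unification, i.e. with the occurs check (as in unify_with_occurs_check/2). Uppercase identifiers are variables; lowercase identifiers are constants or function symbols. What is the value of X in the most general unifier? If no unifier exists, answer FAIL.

Decompose tree/2: q(L, V) = q(q(tree(unit, unit), 2), q(X, false)),  tree(X, true) = tree(q(L, q(L, 2)), true).
Decompose q/2: L = q(tree(unit, unit), 2),  V = q(X, false).
Bind L := q(tree(unit, unit), 2); substituting into the one remaining equation that mentions L gives: tree(X, true) = tree(q(q(tree(unit, unit), 2), q(q(tree(unit, unit), 2), 2)), true).
Bind V := q(X, false); no other remaining equation mentions V.
Decompose tree/2: X = q(q(tree(unit, unit), 2), q(q(tree(unit, unit), 2), 2)),  true = true.
Bind X := q(q(tree(unit, unit), 2), q(q(tree(unit, unit), 2), 2)); no other remaining equation mentions X. Substituting into the earlier binding gives V := q(q(q(tree(unit, unit), 2), q(q(tree(unit, unit), 2), 2)), false).
Delete trivial equation true = true.
MGU = { L ↦ q(tree(unit, unit), 2), V ↦ q(q(q(tree(unit, unit), 2), q(q(tree(unit, unit), 2), 2)), false), X ↦ q(q(tree(unit, unit), 2), q(q(tree(unit, unit), 2), 2)) }, so X ↦ q(q(tree(unit, unit), 2), q(q(tree(unit, unit), 2), 2)).

q(q(tree(unit, unit), 2), q(q(tree(unit, unit), 2), 2))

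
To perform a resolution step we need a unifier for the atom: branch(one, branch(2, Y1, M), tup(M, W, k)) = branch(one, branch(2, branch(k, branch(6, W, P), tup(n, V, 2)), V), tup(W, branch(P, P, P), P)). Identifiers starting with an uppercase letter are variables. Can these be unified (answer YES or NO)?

Decompose branch/3: one = one,  branch(2, Y1, M) = branch(2, branch(k, branch(6, W, P), tup(n, V, 2)), V),  tup(M, W, k) = tup(W, branch(P, P, P), P).
Delete trivial equation one = one.
Decompose branch/3: 2 = 2,  Y1 = branch(k, branch(6, W, P), tup(n, V, 2)),  M = V.
Delete trivial equation 2 = 2.
Bind Y1 := branch(k, branch(6, W, P), tup(n, V, 2)); no other remaining equation mentions Y1.
Bind M := V; substituting into the remaining equation gives: tup(V, W, k) = tup(W, branch(P, P, P), P).
Decompose tup/3: V = W,  W = branch(P, P, P),  k = P.
Bind V := W; no other remaining equation mentions V. Substituting into the earlier bindings gives Y1 := branch(k, branch(6, W, P), tup(n, W, 2)), M := W.
Bind W := branch(P, P, P); no other remaining equation mentions W. Substituting into the earlier bindings gives Y1 := branch(k, branch(6, branch(P, P, P), P), tup(n, branch(P, P, P), 2)), M := branch(P, P, P), V := branch(P, P, P).
Bind P := k. Substituting into the earlier bindings gives Y1 := branch(k, branch(6, branch(k, k, k), k), tup(n, branch(k, k, k), 2)), M := branch(k, k, k), V := branch(k, k, k), W := branch(k, k, k).
No equations remain and no clash or occurs-check failure arose, so a unifier exists.

YES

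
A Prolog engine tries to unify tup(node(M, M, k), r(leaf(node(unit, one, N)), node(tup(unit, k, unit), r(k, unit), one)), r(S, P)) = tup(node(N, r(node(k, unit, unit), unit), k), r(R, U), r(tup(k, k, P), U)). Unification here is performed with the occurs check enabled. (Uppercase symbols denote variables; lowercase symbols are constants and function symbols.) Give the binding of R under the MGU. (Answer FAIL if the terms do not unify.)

Decompose tup/3: node(M, M, k) = node(N, r(node(k, unit, unit), unit), k),  r(leaf(node(unit, one, N)), node(tup(unit, k, unit), r(k, unit), one)) = r(R, U),  r(S, P) = r(tup(k, k, P), U).
Decompose node/3: M = N,  M = r(node(k, unit, unit), unit),  k = k.
Bind M := N; substituting into the one remaining equation that mentions M gives: N = r(node(k, unit, unit), unit).
Bind N := r(node(k, unit, unit), unit); substituting into the one remaining equation that mentions N gives: r(leaf(node(unit, one, r(node(k, unit, unit), unit))), node(tup(unit, k, unit), r(k, unit), one)) = r(R, U). Substituting into the earlier binding gives M := r(node(k, unit, unit), unit).
Delete trivial equation k = k.
Decompose r/2: leaf(node(unit, one, r(node(k, unit, unit), unit))) = R,  node(tup(unit, k, unit), r(k, unit), one) = U.
Bind R := leaf(node(unit, one, r(node(k, unit, unit), unit))); no other remaining equation mentions R.
Bind U := node(tup(unit, k, unit), r(k, unit), one); substituting into the remaining equation gives: r(S, P) = r(tup(k, k, P), node(tup(unit, k, unit), r(k, unit), one)).
Decompose r/2: S = tup(k, k, P),  P = node(tup(unit, k, unit), r(k, unit), one).
Bind S := tup(k, k, P); no other remaining equation mentions S.
Bind P := node(tup(unit, k, unit), r(k, unit), one). Substituting into the earlier binding gives S := tup(k, k, node(tup(unit, k, unit), r(k, unit), one)).
MGU = { M ↦ r(node(k, unit, unit), unit), N ↦ r(node(k, unit, unit), unit), R ↦ leaf(node(unit, one, r(node(k, unit, unit), unit))), U ↦ node(tup(unit, k, unit), r(k, unit), one), S ↦ tup(k, k, node(tup(unit, k, unit), r(k, unit), one)), P ↦ node(tup(unit, k, unit), r(k, unit), one) }, so R ↦ leaf(node(unit, one, r(node(k, unit, unit), unit))).

leaf(node(unit, one, r(node(k, unit, unit), unit)))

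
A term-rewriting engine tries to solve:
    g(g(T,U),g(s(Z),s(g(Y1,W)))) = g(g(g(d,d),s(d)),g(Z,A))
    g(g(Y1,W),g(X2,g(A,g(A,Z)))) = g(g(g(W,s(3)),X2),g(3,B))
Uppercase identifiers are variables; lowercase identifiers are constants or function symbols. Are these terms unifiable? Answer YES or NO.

NO

Decompose g/2: g(T,U) = g(g(d,d),s(d)),  g(s(Z),s(g(Y1,W))) = g(Z,A).
Decompose g/2: T = g(d,d),  U = s(d).
Bind T := g(d,d); no other remaining equation mentions T.
Bind U := s(d); no other remaining equation mentions U.
Decompose g/2: s(Z) = Z,  s(g(Y1,W)) = A.
Occurs check fails: Z occurs in s(Z); the equation Z = s(Z) has no finite solution.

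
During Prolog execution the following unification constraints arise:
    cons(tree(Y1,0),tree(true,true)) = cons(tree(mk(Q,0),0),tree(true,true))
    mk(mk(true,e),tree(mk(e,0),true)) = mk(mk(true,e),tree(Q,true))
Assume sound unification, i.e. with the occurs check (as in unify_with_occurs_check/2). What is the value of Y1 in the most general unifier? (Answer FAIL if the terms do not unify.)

mk(mk(e,0),0)

Decompose cons/2: tree(Y1,0) = tree(mk(Q,0),0),  tree(true,true) = tree(true,true).
Decompose tree/2: Y1 = mk(Q,0),  0 = 0.
Bind Y1 := mk(Q,0); no other remaining equation mentions Y1.
Delete trivial equation 0 = 0.
Delete trivial equation tree(true,true) = tree(true,true).
Decompose mk/2: mk(true,e) = mk(true,e),  tree(mk(e,0),true) = tree(Q,true).
Delete trivial equation mk(true,e) = mk(true,e).
Decompose tree/2: mk(e,0) = Q,  true = true.
Bind Q := mk(e,0); no other remaining equation mentions Q. Substituting into the earlier binding gives Y1 := mk(mk(e,0),0).
Delete trivial equation true = true.
MGU = { Y1 ↦ mk(mk(e,0),0), Q ↦ mk(e,0) }, so Y1 ↦ mk(mk(e,0),0).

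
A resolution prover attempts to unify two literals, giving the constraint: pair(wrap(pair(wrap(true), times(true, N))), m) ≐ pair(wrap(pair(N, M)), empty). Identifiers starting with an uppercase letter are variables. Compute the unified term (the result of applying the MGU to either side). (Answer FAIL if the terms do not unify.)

FAIL

Decompose pair/2: wrap(pair(wrap(true), times(true, N))) ≐ wrap(pair(N, M)),  m ≐ empty.
Decompose wrap/1: pair(wrap(true), times(true, N)) ≐ pair(N, M).
Decompose pair/2: wrap(true) ≐ N,  times(true, N) ≐ M.
Bind N := wrap(true); substituting into the one remaining equation that mentions N gives: times(true, wrap(true)) ≐ M.
Bind M := times(true, wrap(true)); no other remaining equation mentions M.
Clash: constants m and empty differ; no unifier exists.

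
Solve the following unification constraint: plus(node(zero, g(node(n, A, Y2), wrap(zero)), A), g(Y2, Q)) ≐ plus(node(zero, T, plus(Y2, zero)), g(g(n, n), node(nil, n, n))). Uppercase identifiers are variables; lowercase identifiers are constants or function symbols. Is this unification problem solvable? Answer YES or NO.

YES

Decompose plus/2: node(zero, g(node(n, A, Y2), wrap(zero)), A) ≐ node(zero, T, plus(Y2, zero)),  g(Y2, Q) ≐ g(g(n, n), node(nil, n, n)).
Decompose node/3: zero ≐ zero,  g(node(n, A, Y2), wrap(zero)) ≐ T,  A ≐ plus(Y2, zero).
Delete trivial equation zero ≐ zero.
Bind T := g(node(n, A, Y2), wrap(zero)); no other remaining equation mentions T.
Bind A := plus(Y2, zero); no other remaining equation mentions A. Substituting into the earlier binding gives T := g(node(n, plus(Y2, zero), Y2), wrap(zero)).
Decompose g/2: Y2 ≐ g(n, n),  Q ≐ node(nil, n, n).
Bind Y2 := g(n, n); no other remaining equation mentions Y2. Substituting into the earlier bindings gives T := g(node(n, plus(g(n, n), zero), g(n, n)), wrap(zero)), A := plus(g(n, n), zero).
Bind Q := node(nil, n, n).
No equations remain and no clash or occurs-check failure arose, so a unifier exists.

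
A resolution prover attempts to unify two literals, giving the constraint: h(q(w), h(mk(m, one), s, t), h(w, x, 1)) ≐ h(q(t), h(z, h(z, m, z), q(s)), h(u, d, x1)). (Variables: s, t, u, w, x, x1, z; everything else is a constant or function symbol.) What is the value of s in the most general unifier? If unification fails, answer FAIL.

Decompose h/3: q(w) ≐ q(t),  h(mk(m, one), s, t) ≐ h(z, h(z, m, z), q(s)),  h(w, x, 1) ≐ h(u, d, x1).
Decompose q/1: w ≐ t.
Bind w := t; substituting into the one remaining equation that mentions w gives: h(t, x, 1) ≐ h(u, d, x1).
Decompose h/3: mk(m, one) ≐ z,  s ≐ h(z, m, z),  t ≐ q(s).
Bind z := mk(m, one); substituting into the one remaining equation that mentions z gives: s ≐ h(mk(m, one), m, mk(m, one)).
Bind s := h(mk(m, one), m, mk(m, one)); substituting into the one remaining equation that mentions s gives: t ≐ q(h(mk(m, one), m, mk(m, one))).
Bind t := q(h(mk(m, one), m, mk(m, one))); substituting into the remaining equation gives: h(q(h(mk(m, one), m, mk(m, one))), x, 1) ≐ h(u, d, x1). Substituting into the earlier binding gives w := q(h(mk(m, one), m, mk(m, one))).
Decompose h/3: q(h(mk(m, one), m, mk(m, one))) ≐ u,  x ≐ d,  1 ≐ x1.
Bind u := q(h(mk(m, one), m, mk(m, one))); no other remaining equation mentions u.
Bind x := d; no other remaining equation mentions x.
Bind x1 := 1.
MGU = { w ↦ q(h(mk(m, one), m, mk(m, one))), z ↦ mk(m, one), s ↦ h(mk(m, one), m, mk(m, one)), t ↦ q(h(mk(m, one), m, mk(m, one))), u ↦ q(h(mk(m, one), m, mk(m, one))), x ↦ d, x1 ↦ 1 }, so s ↦ h(mk(m, one), m, mk(m, one)).

h(mk(m, one), m, mk(m, one))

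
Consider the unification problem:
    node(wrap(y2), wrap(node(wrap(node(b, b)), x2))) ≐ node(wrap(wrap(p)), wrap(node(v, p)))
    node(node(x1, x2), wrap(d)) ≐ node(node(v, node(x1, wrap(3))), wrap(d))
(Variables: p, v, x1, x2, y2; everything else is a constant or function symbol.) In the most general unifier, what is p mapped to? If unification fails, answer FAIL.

node(wrap(node(b, b)), wrap(3))

Decompose node/2: wrap(y2) ≐ wrap(wrap(p)),  wrap(node(wrap(node(b, b)), x2)) ≐ wrap(node(v, p)).
Decompose wrap/1: y2 ≐ wrap(p).
Bind y2 := wrap(p); no other remaining equation mentions y2.
Decompose wrap/1: node(wrap(node(b, b)), x2) ≐ node(v, p).
Decompose node/2: wrap(node(b, b)) ≐ v,  x2 ≐ p.
Bind v := wrap(node(b, b)); substituting into the one remaining equation that mentions v gives: node(node(x1, x2), wrap(d)) ≐ node(node(wrap(node(b, b)), node(x1, wrap(3))), wrap(d)).
Bind x2 := p; substituting into the remaining equation gives: node(node(x1, p), wrap(d)) ≐ node(node(wrap(node(b, b)), node(x1, wrap(3))), wrap(d)).
Decompose node/2: node(x1, p) ≐ node(wrap(node(b, b)), node(x1, wrap(3))),  wrap(d) ≐ wrap(d).
Decompose node/2: x1 ≐ wrap(node(b, b)),  p ≐ node(x1, wrap(3)).
Bind x1 := wrap(node(b, b)); substituting into the one remaining equation that mentions x1 gives: p ≐ node(wrap(node(b, b)), wrap(3)).
Bind p := node(wrap(node(b, b)), wrap(3)); no other remaining equation mentions p. Substituting into the earlier bindings gives y2 := wrap(node(wrap(node(b, b)), wrap(3))), x2 := node(wrap(node(b, b)), wrap(3)).
Delete trivial equation wrap(d) ≐ wrap(d).
MGU = { y2 := wrap(node(wrap(node(b, b)), wrap(3))), v := wrap(node(b, b)), x2 := node(wrap(node(b, b)), wrap(3)), x1 := wrap(node(b, b)), p := node(wrap(node(b, b)), wrap(3)) }, so p := node(wrap(node(b, b)), wrap(3)).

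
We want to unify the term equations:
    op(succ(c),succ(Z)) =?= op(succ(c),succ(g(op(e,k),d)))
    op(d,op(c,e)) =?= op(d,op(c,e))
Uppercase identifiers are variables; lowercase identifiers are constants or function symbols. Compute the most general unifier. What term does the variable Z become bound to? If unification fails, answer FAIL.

Decompose op/2: succ(c) =?= succ(c),  succ(Z) =?= succ(g(op(e,k),d)).
Delete trivial equation succ(c) =?= succ(c).
Decompose succ/1: Z =?= g(op(e,k),d).
Bind Z := g(op(e,k),d); no other remaining equation mentions Z.
Delete trivial equation op(d,op(c,e)) =?= op(d,op(c,e)).
MGU = { Z := g(op(e,k),d) }, so Z := g(op(e,k),d).

g(op(e,k),d)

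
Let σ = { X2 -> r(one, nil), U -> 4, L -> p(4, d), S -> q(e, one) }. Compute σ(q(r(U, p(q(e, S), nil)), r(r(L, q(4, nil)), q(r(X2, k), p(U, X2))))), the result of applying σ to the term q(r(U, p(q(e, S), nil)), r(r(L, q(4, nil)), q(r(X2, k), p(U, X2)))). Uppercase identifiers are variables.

q(r(4, p(q(e, q(e, one)), nil)), r(r(p(4, d), q(4, nil)), q(r(r(one, nil), k), p(4, r(one, nil)))))

Replace each occurrence of X2 with r(one, nil).
Replace each occurrence of U with 4.
Replace each occurrence of L with p(4, d).
Replace each occurrence of S with q(e, one).
Result: q(r(4, p(q(e, q(e, one)), nil)), r(r(p(4, d), q(4, nil)), q(r(r(one, nil), k), p(4, r(one, nil))))).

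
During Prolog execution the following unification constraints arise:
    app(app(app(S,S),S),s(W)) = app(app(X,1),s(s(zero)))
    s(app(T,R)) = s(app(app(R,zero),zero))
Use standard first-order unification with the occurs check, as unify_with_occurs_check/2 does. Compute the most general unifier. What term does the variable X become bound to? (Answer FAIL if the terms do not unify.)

Decompose app/2: app(app(S,S),S) = app(X,1),  s(W) = s(s(zero)).
Decompose app/2: app(S,S) = X,  S = 1.
Bind X := app(S,S); no other remaining equation mentions X.
Bind S := 1; no other remaining equation mentions S. Substituting into the earlier binding gives X := app(1,1).
Decompose s/1: W = s(zero).
Bind W := s(zero); no other remaining equation mentions W.
Decompose s/1: app(T,R) = app(app(R,zero),zero).
Decompose app/2: T = app(R,zero),  R = zero.
Bind T := app(R,zero); no other remaining equation mentions T.
Bind R := zero. Substituting into the earlier binding gives T := app(zero,zero).
MGU = { X = app(1,1), S = 1, W = s(zero), T = app(zero,zero), R = zero }, so X = app(1,1).

app(1,1)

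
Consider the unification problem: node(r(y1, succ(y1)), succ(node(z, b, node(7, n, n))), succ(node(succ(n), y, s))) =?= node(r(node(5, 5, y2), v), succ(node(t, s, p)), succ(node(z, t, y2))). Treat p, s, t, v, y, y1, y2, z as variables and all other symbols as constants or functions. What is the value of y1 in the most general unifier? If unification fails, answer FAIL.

node(5, 5, b)

Decompose node/3: r(y1, succ(y1)) =?= r(node(5, 5, y2), v),  succ(node(z, b, node(7, n, n))) =?= succ(node(t, s, p)),  succ(node(succ(n), y, s)) =?= succ(node(z, t, y2)).
Decompose r/2: y1 =?= node(5, 5, y2),  succ(y1) =?= v.
Bind y1 := node(5, 5, y2); substituting into the one remaining equation that mentions y1 gives: succ(node(5, 5, y2)) =?= v.
Bind v := succ(node(5, 5, y2)); no other remaining equation mentions v.
Decompose succ/1: node(z, b, node(7, n, n)) =?= node(t, s, p).
Decompose node/3: z =?= t,  b =?= s,  node(7, n, n) =?= p.
Bind z := t; substituting into the one remaining equation that mentions z gives: succ(node(succ(n), y, s)) =?= succ(node(t, t, y2)).
Bind s := b; substituting into the one remaining equation that mentions s gives: succ(node(succ(n), y, b)) =?= succ(node(t, t, y2)).
Bind p := node(7, n, n); no other remaining equation mentions p.
Decompose succ/1: node(succ(n), y, b) =?= node(t, t, y2).
Decompose node/3: succ(n) =?= t,  y =?= t,  b =?= y2.
Bind t := succ(n); substituting into the one remaining equation that mentions t gives: y =?= succ(n). Substituting into the earlier binding gives z := succ(n).
Bind y := succ(n); no other remaining equation mentions y.
Bind y2 := b. Substituting into the earlier bindings gives y1 := node(5, 5, b), v := succ(node(5, 5, b)).
MGU = { y1 -> node(5, 5, b), v -> succ(node(5, 5, b)), z -> succ(n), s -> b, p -> node(7, n, n), t -> succ(n), y -> succ(n), y2 -> b }, so y1 -> node(5, 5, b).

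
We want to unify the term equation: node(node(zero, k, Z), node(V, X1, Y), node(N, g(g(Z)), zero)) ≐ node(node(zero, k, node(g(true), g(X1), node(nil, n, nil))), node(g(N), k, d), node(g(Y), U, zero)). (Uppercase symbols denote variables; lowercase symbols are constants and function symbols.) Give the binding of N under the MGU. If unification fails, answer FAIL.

g(d)

Decompose node/3: node(zero, k, Z) ≐ node(zero, k, node(g(true), g(X1), node(nil, n, nil))),  node(V, X1, Y) ≐ node(g(N), k, d),  node(N, g(g(Z)), zero) ≐ node(g(Y), U, zero).
Decompose node/3: zero ≐ zero,  k ≐ k,  Z ≐ node(g(true), g(X1), node(nil, n, nil)).
Delete trivial equation zero ≐ zero.
Delete trivial equation k ≐ k.
Bind Z := node(g(true), g(X1), node(nil, n, nil)); substituting into the one remaining equation that mentions Z gives: node(N, g(g(node(g(true), g(X1), node(nil, n, nil)))), zero) ≐ node(g(Y), U, zero).
Decompose node/3: V ≐ g(N),  X1 ≐ k,  Y ≐ d.
Bind V := g(N); no other remaining equation mentions V.
Bind X1 := k; substituting into the one remaining equation that mentions X1 gives: node(N, g(g(node(g(true), g(k), node(nil, n, nil)))), zero) ≐ node(g(Y), U, zero). Substituting into the earlier binding gives Z := node(g(true), g(k), node(nil, n, nil)).
Bind Y := d; substituting into the remaining equation gives: node(N, g(g(node(g(true), g(k), node(nil, n, nil)))), zero) ≐ node(g(d), U, zero).
Decompose node/3: N ≐ g(d),  g(g(node(g(true), g(k), node(nil, n, nil)))) ≐ U,  zero ≐ zero.
Bind N := g(d); no other remaining equation mentions N. Substituting into the earlier binding gives V := g(g(d)).
Bind U := g(g(node(g(true), g(k), node(nil, n, nil)))); no other remaining equation mentions U.
Delete trivial equation zero ≐ zero.
MGU = { Z ↦ node(g(true), g(k), node(nil, n, nil)), V ↦ g(g(d)), X1 ↦ k, Y ↦ d, N ↦ g(d), U ↦ g(g(node(g(true), g(k), node(nil, n, nil)))) }, so N ↦ g(d).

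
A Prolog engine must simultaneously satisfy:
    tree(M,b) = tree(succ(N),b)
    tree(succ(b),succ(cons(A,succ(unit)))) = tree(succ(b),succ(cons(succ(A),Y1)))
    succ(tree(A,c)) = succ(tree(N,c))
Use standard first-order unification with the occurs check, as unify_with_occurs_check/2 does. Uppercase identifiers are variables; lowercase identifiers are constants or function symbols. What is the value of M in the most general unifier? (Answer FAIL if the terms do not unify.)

Decompose tree/2: M = succ(N),  b = b.
Bind M := succ(N); no other remaining equation mentions M.
Delete trivial equation b = b.
Decompose tree/2: succ(b) = succ(b),  succ(cons(A,succ(unit))) = succ(cons(succ(A),Y1)).
Delete trivial equation succ(b) = succ(b).
Decompose succ/1: cons(A,succ(unit)) = cons(succ(A),Y1).
Decompose cons/2: A = succ(A),  succ(unit) = Y1.
Occurs check fails: A occurs in succ(A); the equation A = succ(A) has no finite solution.

FAIL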